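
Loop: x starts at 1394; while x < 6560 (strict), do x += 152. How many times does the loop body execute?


Step 1: x goes from 1394 toward 6560 by 152; the body runs while x<6560, so iterations = ceil((bound-start)/step)
Step 2: Distance=5166
Step 3: ceil(5166/152)=34

34


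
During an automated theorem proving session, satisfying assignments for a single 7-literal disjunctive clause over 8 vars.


Step 1: Total=2^8=256
Step 2: Unsat when all 7 false: 2^1=2
Step 3: Sat=256-2=254

254


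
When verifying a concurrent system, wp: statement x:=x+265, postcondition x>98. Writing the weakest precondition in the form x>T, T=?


Formula: wp(x:=E, P) = P[E/x] (substitute E for x in postcondition)
Step 1: Postcondition: x>98
Step 2: Substitute x+265 for x: x+265>98
Step 3: Solve for x: x > 98-265 = -167

-167


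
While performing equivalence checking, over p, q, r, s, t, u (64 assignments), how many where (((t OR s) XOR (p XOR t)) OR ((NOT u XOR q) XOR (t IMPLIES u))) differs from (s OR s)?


F1 = (((t OR s) XOR (p XOR t)) OR ((NOT u XOR q) XOR (t IMPLIES u)))
F2 = (s OR s)
Evaluate both on each of 64 rows (bits = p,q,r,s,t,u):
  row 0 [000000]: F1=0 F2=0 -> 0
  row 1 [000001]: F1=1 F2=0 (differ) -> 1
  row 2 [000010]: F1=1 F2=0 (differ) -> 1
  row 3 [000011]: F1=1 F2=0 (differ) -> 1
  row 4 [000100]: F1=1 F2=1 -> 0
  (every remaining row is evaluated the same way; all 64 results are listed next)
Full result column, 8 rows per line (p,q,r fixed per line; s,t,u runs 000..111 left to right):
  rows 0-7 [p,q,r=000]: 01110000  (ones: 3)
  rows 8-15 [p,q,r=001]: 01110000  (ones: 3)
  rows 16-23 [p,q,r=010]: 10000011  (ones: 3)
  rows 24-31 [p,q,r=011]: 10000011  (ones: 3)
  rows 32-39 [p,q,r=100]: 11111000  (ones: 5)
  rows 40-47 [p,q,r=101]: 11111000  (ones: 5)
  rows 48-55 [p,q,r=110]: 11110100  (ones: 5)
  rows 56-63 [p,q,r=111]: 11110100  (ones: 5)
Disagreements = 3+3+3+3+5+5+5+5 = 32

32


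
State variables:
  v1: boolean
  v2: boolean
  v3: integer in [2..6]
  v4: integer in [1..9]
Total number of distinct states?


State space = product of domain sizes of all variables.
Domain sizes:
  v1 (boolean): 2
  v2 (boolean): 2
  v3 (integer in [2..6]): 5
  v4 (integer in [1..9]): 9
Product = 2 * 2 * 5 * 9 = 180

180


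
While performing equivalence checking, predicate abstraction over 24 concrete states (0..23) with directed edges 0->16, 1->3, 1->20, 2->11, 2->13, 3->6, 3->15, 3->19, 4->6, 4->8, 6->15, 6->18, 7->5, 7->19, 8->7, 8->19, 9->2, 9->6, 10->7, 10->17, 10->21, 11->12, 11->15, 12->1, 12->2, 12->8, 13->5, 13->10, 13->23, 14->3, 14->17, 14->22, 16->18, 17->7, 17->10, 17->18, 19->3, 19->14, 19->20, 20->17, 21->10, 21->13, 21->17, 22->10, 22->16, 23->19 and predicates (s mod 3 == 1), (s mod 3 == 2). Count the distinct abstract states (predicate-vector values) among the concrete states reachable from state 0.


BFS from 0:
Concrete reachable: {0, 16, 18}
Abstract via predicates (s mod 3 == 1), (s mod 3 == 2):
  (0,0) <- {0, 18}
  (1,0) <- {16}
Distinct abstract states = 2

2


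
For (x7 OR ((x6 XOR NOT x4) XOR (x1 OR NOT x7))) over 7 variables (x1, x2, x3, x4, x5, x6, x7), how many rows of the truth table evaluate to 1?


Formula: (x7 OR ((x6 XOR NOT x4) XOR (x1 OR NOT x7))) over 7 vars (128 rows)
Evaluate each row (x1, x2, x3, x4, x5, x6, x7 as bits, MSB first):
  row 0 [0000000]: (0 OR ((0 XOR NOT 0) XOR (0 OR NOT 0))) -> 0
  row 1 [0000001]: (1 OR ((0 XOR NOT 0) XOR (0 OR NOT 1))) -> 1
  row 2 [0000010]: (0 OR ((1 XOR NOT 0) XOR (0 OR NOT 0))) -> 1
  row 3 [0000011]: (1 OR ((1 XOR NOT 0) XOR (0 OR NOT 1))) -> 1
  row 4 [0000100]: (0 OR ((0 XOR NOT 0) XOR (0 OR NOT 0))) -> 0
  (every remaining row is evaluated the same way; all 128 results are listed next)
Full result column, 8 rows per line (x1,x2,x3,x4 fixed per line; x5,x6,x7 runs 000..111 left to right):
  rows 0-7 [x1,x2,x3,x4=0000]: 01110111  (ones: 6)
  rows 8-15 [x1,x2,x3,x4=0001]: 11011101  (ones: 6)
  rows 16-23 [x1,x2,x3,x4=0010]: 01110111  (ones: 6)
  rows 24-31 [x1,x2,x3,x4=0011]: 11011101  (ones: 6)
  rows 32-39 [x1,x2,x3,x4=0100]: 01110111  (ones: 6)
  rows 40-47 [x1,x2,x3,x4=0101]: 11011101  (ones: 6)
  rows 48-55 [x1,x2,x3,x4=0110]: 01110111  (ones: 6)
  rows 56-63 [x1,x2,x3,x4=0111]: 11011101  (ones: 6)
  rows 64-71 [x1,x2,x3,x4=1000]: 01110111  (ones: 6)
  rows 72-79 [x1,x2,x3,x4=1001]: 11011101  (ones: 6)
  rows 80-87 [x1,x2,x3,x4=1010]: 01110111  (ones: 6)
  rows 88-95 [x1,x2,x3,x4=1011]: 11011101  (ones: 6)
  rows 96-103 [x1,x2,x3,x4=1100]: 01110111  (ones: 6)
  rows 104-111 [x1,x2,x3,x4=1101]: 11011101  (ones: 6)
  rows 112-119 [x1,x2,x3,x4=1110]: 01110111  (ones: 6)
  rows 120-127 [x1,x2,x3,x4=1111]: 11011101  (ones: 6)
Count of 1-rows = 6+6+6+6+6+6+6+6+6+6+6+6+6+6+6+6 = 96

96


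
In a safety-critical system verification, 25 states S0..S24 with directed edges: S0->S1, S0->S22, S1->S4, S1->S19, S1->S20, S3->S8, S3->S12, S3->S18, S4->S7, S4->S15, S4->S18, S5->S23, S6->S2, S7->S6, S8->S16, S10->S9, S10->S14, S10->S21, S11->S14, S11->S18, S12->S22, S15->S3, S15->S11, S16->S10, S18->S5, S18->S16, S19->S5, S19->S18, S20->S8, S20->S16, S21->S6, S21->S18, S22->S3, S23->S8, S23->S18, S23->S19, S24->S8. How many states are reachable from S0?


BFS from S0:
  layer 0: {S0}
  layer 1: {S1, S22}
  layer 2: {S3, S4, S19, S20}
  layer 3: {S5, S7, S8, S12, S15, S16, S18}
  layer 4: {S6, S10, S11, S23}
  layer 5: {S2, S9, S14, S21}
Reachable set: {S0, S1, S2, S3, S4, S5, S6, S7, S8, S9, S10, S11, S12, S14, S15, S16, S18, S19, S20, S21, S22, S23}
Count = 22

22


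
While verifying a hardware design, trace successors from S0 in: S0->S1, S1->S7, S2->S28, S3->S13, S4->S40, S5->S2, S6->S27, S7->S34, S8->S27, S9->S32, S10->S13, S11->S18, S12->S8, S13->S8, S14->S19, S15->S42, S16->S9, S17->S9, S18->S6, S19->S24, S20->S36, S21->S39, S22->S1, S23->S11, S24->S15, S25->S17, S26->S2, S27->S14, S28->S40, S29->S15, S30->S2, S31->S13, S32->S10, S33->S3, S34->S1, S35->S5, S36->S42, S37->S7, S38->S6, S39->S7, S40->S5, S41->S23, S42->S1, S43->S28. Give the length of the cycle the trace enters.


Trace from S0 until a state repeats:
  S0 -> S1 -> S7 -> S34 -> S1
S1 first seen at step 1, revisited at step 4.
Cycle length = 4 - 1 = 3

3


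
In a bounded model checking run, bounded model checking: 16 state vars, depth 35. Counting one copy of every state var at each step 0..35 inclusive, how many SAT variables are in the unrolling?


BMC unrolls to depth k, creating one copy of each state var for steps 0..k.
Step count = 35 + 1 = 36 (steps 0 through 35)
Vars per step = 16
Total = 16 * 36 = 576

576


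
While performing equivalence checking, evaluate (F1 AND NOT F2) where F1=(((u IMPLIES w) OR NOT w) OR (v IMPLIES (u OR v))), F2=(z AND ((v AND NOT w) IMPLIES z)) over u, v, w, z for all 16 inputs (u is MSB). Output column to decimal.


F1 = (((u IMPLIES w) OR NOT w) OR (v IMPLIES (u OR v)))
F2 = (z AND ((v AND NOT w) IMPLIES z))
Counterexample to F1=>F2 is where F1=1 and F2=0.
Evaluate each row (bits = u,v,w,z, MSB first):
  row 0 [0000]: F1=1 F2=0 -> F1&~F2 -> 1
  row 1 [0001]: F1=1 F2=1 -> F1&~F2 -> 0
  row 2 [0010]: F1=1 F2=0 -> F1&~F2 -> 1
  row 3 [0011]: F1=1 F2=1 -> F1&~F2 -> 0
  row 4 [0100]: F1=1 F2=0 -> F1&~F2 -> 1
  row 5 [0101]: F1=1 F2=1 -> F1&~F2 -> 0
  row 6 [0110]: F1=1 F2=0 -> F1&~F2 -> 1
  row 7 [0111]: F1=1 F2=1 -> F1&~F2 -> 0
  row 8 [1000]: F1=1 F2=0 -> F1&~F2 -> 1
  row 9 [1001]: F1=1 F2=1 -> F1&~F2 -> 0
  row 10 [1010]: F1=1 F2=0 -> F1&~F2 -> 1
  row 11 [1011]: F1=1 F2=1 -> F1&~F2 -> 0
  row 12 [1100]: F1=1 F2=0 -> F1&~F2 -> 1
  row 13 [1101]: F1=1 F2=1 -> F1&~F2 -> 0
  row 14 [1110]: F1=1 F2=0 -> F1&~F2 -> 1
  row 15 [1111]: F1=1 F2=1 -> F1&~F2 -> 0
Full result column, 4 rows per line (u,v fixed per line; w,z runs 00..11 left to right):
  rows 0-3 [u,v=00]: 1010  = hex A
  rows 4-7 [u,v=01]: 1010  = hex A
  rows 8-11 [u,v=10]: 1010  = hex A
  rows 12-15 [u,v=11]: 1010  = hex A
Counterexample vector (row 0 .. row 15) = 1010101010101010
Output column grouped in 4s = 1010 1010 1010 1010 = 0xAAAA
Convert to decimal digit by digit (value = value*16 + digit):
  A -> 10
  10*16 + 10 (A) = 170
  170*16 + 10 (A) = 2730
  2730*16 + 10 (A) = 43690
Decimal = 43690

43690


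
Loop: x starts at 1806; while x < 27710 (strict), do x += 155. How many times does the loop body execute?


Step 1: x goes from 1806 toward 27710 by 155; the body runs while x<27710, so iterations = ceil((bound-start)/step)
Step 2: Distance=25904
Step 3: ceil(25904/155)=168

168


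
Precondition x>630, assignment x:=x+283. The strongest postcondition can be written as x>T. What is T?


Formula: sp(P, x:=E) = exists old_x. (x = E[old_x/x]) AND P[old_x/x] (old_x is the value of x before the assignment; eliminate old_x by solving x = E[old_x/x] for old_x)
Step 1: Precondition P: x>630, i.e. old_x > 630
Step 2: Assignment gives x = old_x + 283, so old_x = x - 283
Step 3: Substitute into P: x - 283 > 630
Step 4: Simplify: x > 630+283 = 913

913


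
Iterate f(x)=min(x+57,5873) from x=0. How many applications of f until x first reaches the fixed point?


Step 1: x=0, cap=5873, increment=57
Step 2: x grows by 57 each step until capped at 5873; fixed point is x=5873
Step 3: iterations = ceil(5873/57) = 104

104


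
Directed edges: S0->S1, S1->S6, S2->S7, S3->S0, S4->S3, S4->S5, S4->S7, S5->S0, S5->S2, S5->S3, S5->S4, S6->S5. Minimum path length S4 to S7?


BFS layer-by-layer from S4:
  dist 0: {S4}
  dist 1: {S3, S5, S7}
  -> S7 reached at distance 1
Shortest path length = 1

1


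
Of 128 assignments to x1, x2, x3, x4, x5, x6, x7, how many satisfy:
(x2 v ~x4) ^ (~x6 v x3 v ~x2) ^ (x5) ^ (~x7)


CNF with 4 clauses over 7 vars (128 assignments).
An assignment satisfies CNF iff every clause has >=1 true literal.
Check each row (bits = x1,x2,x3,x4,x5,x6,x7; clause T/F shown):
  row 0 [0000000]: clauses=TTFT -> 0
  row 1 [0000001]: clauses=TTFF -> 0
  row 2 [0000010]: clauses=TTFT -> 0
  row 3 [0000011]: clauses=TTFF -> 0
  row 4 [0000100]: clauses=TTTT -> 1
  (every remaining row is evaluated the same way; all 128 results are listed next)
Full result column, 8 rows per line (x1,x2,x3,x4 fixed per line; x5,x6,x7 runs 000..111 left to right):
  rows 0-7 [x1,x2,x3,x4=0000]: 00001010  (ones: 2)
  rows 8-15 [x1,x2,x3,x4=0001]: 00000000  (ones: 0)
  rows 16-23 [x1,x2,x3,x4=0010]: 00001010  (ones: 2)
  rows 24-31 [x1,x2,x3,x4=0011]: 00000000  (ones: 0)
  rows 32-39 [x1,x2,x3,x4=0100]: 00001000  (ones: 1)
  rows 40-47 [x1,x2,x3,x4=0101]: 00001000  (ones: 1)
  rows 48-55 [x1,x2,x3,x4=0110]: 00001010  (ones: 2)
  rows 56-63 [x1,x2,x3,x4=0111]: 00001010  (ones: 2)
  rows 64-71 [x1,x2,x3,x4=1000]: 00001010  (ones: 2)
  rows 72-79 [x1,x2,x3,x4=1001]: 00000000  (ones: 0)
  rows 80-87 [x1,x2,x3,x4=1010]: 00001010  (ones: 2)
  rows 88-95 [x1,x2,x3,x4=1011]: 00000000  (ones: 0)
  rows 96-103 [x1,x2,x3,x4=1100]: 00001000  (ones: 1)
  rows 104-111 [x1,x2,x3,x4=1101]: 00001000  (ones: 1)
  rows 112-119 [x1,x2,x3,x4=1110]: 00001010  (ones: 2)
  rows 120-127 [x1,x2,x3,x4=1111]: 00001010  (ones: 2)
Satisfying assignments = 2+0+2+0+1+1+2+2+2+0+2+0+1+1+2+2 = 20

20


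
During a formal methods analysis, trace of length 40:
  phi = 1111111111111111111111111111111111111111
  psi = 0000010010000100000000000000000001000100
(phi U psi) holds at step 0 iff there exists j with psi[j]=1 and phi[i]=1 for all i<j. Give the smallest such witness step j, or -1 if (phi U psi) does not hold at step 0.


(phi U psi) at 0: need smallest j with psi[j]=1 and phi[i]=1 for all i in [0,j).
Scan from step 0:
  step 0: phi=1, psi=0 -> continue
  step 1: phi=1, psi=0 -> continue
  step 2: phi=1, psi=0 -> continue
  step 3: phi=1, psi=0 -> continue
  step 5: psi=1 and phi held for [0,5) -> witness found
Witness step = 5

5


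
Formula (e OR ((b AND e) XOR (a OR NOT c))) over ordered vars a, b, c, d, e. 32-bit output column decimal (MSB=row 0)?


Formula: (e OR ((b AND e) XOR (a OR NOT c))) over a, b, c, d, e (32 rows)
Evaluate each row (bits = a,b,c,d,e, MSB first):
  row 0 [00000]: (0 OR ((0 AND 0) XOR (0 OR NOT 0))) -> 1
  row 1 [00001]: (1 OR ((0 AND 1) XOR (0 OR NOT 0))) -> 1
  row 2 [00010]: (0 OR ((0 AND 0) XOR (0 OR NOT 0))) -> 1
  row 3 [00011]: (1 OR ((0 AND 1) XOR (0 OR NOT 0))) -> 1
  row 4 [00100]: (0 OR ((0 AND 0) XOR (0 OR NOT 1))) -> 0
  row 5 [00101]: (1 OR ((0 AND 1) XOR (0 OR NOT 1))) -> 1
  row 6 [00110]: (0 OR ((0 AND 0) XOR (0 OR NOT 1))) -> 0
  row 7 [00111]: (1 OR ((0 AND 1) XOR (0 OR NOT 1))) -> 1
  row 8 [01000]: (0 OR ((1 AND 0) XOR (0 OR NOT 0))) -> 1
  row 9 [01001]: (1 OR ((1 AND 1) XOR (0 OR NOT 0))) -> 1
  row 10 [01010]: (0 OR ((1 AND 0) XOR (0 OR NOT 0))) -> 1
  row 11 [01011]: (1 OR ((1 AND 1) XOR (0 OR NOT 0))) -> 1
  row 12 [01100]: (0 OR ((1 AND 0) XOR (0 OR NOT 1))) -> 0
  row 13 [01101]: (1 OR ((1 AND 1) XOR (0 OR NOT 1))) -> 1
  row 14 [01110]: (0 OR ((1 AND 0) XOR (0 OR NOT 1))) -> 0
  row 15 [01111]: (1 OR ((1 AND 1) XOR (0 OR NOT 1))) -> 1
  row 16 [10000]: (0 OR ((0 AND 0) XOR (1 OR NOT 0))) -> 1
  row 17 [10001]: (1 OR ((0 AND 1) XOR (1 OR NOT 0))) -> 1
  row 18 [10010]: (0 OR ((0 AND 0) XOR (1 OR NOT 0))) -> 1
  row 19 [10011]: (1 OR ((0 AND 1) XOR (1 OR NOT 0))) -> 1
  row 20 [10100]: (0 OR ((0 AND 0) XOR (1 OR NOT 1))) -> 1
  row 21 [10101]: (1 OR ((0 AND 1) XOR (1 OR NOT 1))) -> 1
  row 22 [10110]: (0 OR ((0 AND 0) XOR (1 OR NOT 1))) -> 1
  row 23 [10111]: (1 OR ((0 AND 1) XOR (1 OR NOT 1))) -> 1
  row 24 [11000]: (0 OR ((1 AND 0) XOR (1 OR NOT 0))) -> 1
  row 25 [11001]: (1 OR ((1 AND 1) XOR (1 OR NOT 0))) -> 1
  row 26 [11010]: (0 OR ((1 AND 0) XOR (1 OR NOT 0))) -> 1
  row 27 [11011]: (1 OR ((1 AND 1) XOR (1 OR NOT 0))) -> 1
  row 28 [11100]: (0 OR ((1 AND 0) XOR (1 OR NOT 1))) -> 1
  row 29 [11101]: (1 OR ((1 AND 1) XOR (1 OR NOT 1))) -> 1
  row 30 [11110]: (0 OR ((1 AND 0) XOR (1 OR NOT 1))) -> 1
  row 31 [11111]: (1 OR ((1 AND 1) XOR (1 OR NOT 1))) -> 1
Full result column, 4 rows per line (a,b,c fixed per line; d,e runs 00..11 left to right):
  rows 0-3 [a,b,c=000]: 1111  = hex F
  rows 4-7 [a,b,c=001]: 0101  = hex 5
  rows 8-11 [a,b,c=010]: 1111  = hex F
  rows 12-15 [a,b,c=011]: 0101  = hex 5
  rows 16-19 [a,b,c=100]: 1111  = hex F
  rows 20-23 [a,b,c=101]: 1111  = hex F
  rows 24-27 [a,b,c=110]: 1111  = hex F
  rows 28-31 [a,b,c=111]: 1111  = hex F
Output column (row 0 .. row 31) = 11110101111101011111111111111111
Output column grouped in 4s = 1111 0101 1111 0101 1111 1111 1111 1111 = 0xF5F5FFFF
Convert to decimal digit by digit (value = value*16 + digit):
  F -> 15
  15*16 + 5 = 245
  245*16 + 15 (F) = 3935
  3935*16 + 5 = 62965
  62965*16 + 15 (F) = 1007455
  1007455*16 + 15 (F) = 16119295
  16119295*16 + 15 (F) = 257908735
  257908735*16 + 15 (F) = 4126539775
Decimal = 4126539775

4126539775


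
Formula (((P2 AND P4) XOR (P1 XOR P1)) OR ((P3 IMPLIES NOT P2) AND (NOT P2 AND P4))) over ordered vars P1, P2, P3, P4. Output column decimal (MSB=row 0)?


Formula: (((P2 AND P4) XOR (P1 XOR P1)) OR ((P3 IMPLIES NOT P2) AND (NOT P2 AND P4))) over P1, P2, P3, P4 (16 rows)
Evaluate each row (bits = P1,P2,P3,P4, MSB first):
  row 0 [0000]: (((0 AND 0) XOR (0 XOR 0)) OR ((0 IMPLIES NOT 0) AND (NOT 0 AND 0))) -> 0
  row 1 [0001]: (((0 AND 1) XOR (0 XOR 0)) OR ((0 IMPLIES NOT 0) AND (NOT 0 AND 1))) -> 1
  row 2 [0010]: (((0 AND 0) XOR (0 XOR 0)) OR ((1 IMPLIES NOT 0) AND (NOT 0 AND 0))) -> 0
  row 3 [0011]: (((0 AND 1) XOR (0 XOR 0)) OR ((1 IMPLIES NOT 0) AND (NOT 0 AND 1))) -> 1
  row 4 [0100]: (((1 AND 0) XOR (0 XOR 0)) OR ((0 IMPLIES NOT 1) AND (NOT 1 AND 0))) -> 0
  row 5 [0101]: (((1 AND 1) XOR (0 XOR 0)) OR ((0 IMPLIES NOT 1) AND (NOT 1 AND 1))) -> 1
  row 6 [0110]: (((1 AND 0) XOR (0 XOR 0)) OR ((1 IMPLIES NOT 1) AND (NOT 1 AND 0))) -> 0
  row 7 [0111]: (((1 AND 1) XOR (0 XOR 0)) OR ((1 IMPLIES NOT 1) AND (NOT 1 AND 1))) -> 1
  row 8 [1000]: (((0 AND 0) XOR (1 XOR 1)) OR ((0 IMPLIES NOT 0) AND (NOT 0 AND 0))) -> 0
  row 9 [1001]: (((0 AND 1) XOR (1 XOR 1)) OR ((0 IMPLIES NOT 0) AND (NOT 0 AND 1))) -> 1
  row 10 [1010]: (((0 AND 0) XOR (1 XOR 1)) OR ((1 IMPLIES NOT 0) AND (NOT 0 AND 0))) -> 0
  row 11 [1011]: (((0 AND 1) XOR (1 XOR 1)) OR ((1 IMPLIES NOT 0) AND (NOT 0 AND 1))) -> 1
  row 12 [1100]: (((1 AND 0) XOR (1 XOR 1)) OR ((0 IMPLIES NOT 1) AND (NOT 1 AND 0))) -> 0
  row 13 [1101]: (((1 AND 1) XOR (1 XOR 1)) OR ((0 IMPLIES NOT 1) AND (NOT 1 AND 1))) -> 1
  row 14 [1110]: (((1 AND 0) XOR (1 XOR 1)) OR ((1 IMPLIES NOT 1) AND (NOT 1 AND 0))) -> 0
  row 15 [1111]: (((1 AND 1) XOR (1 XOR 1)) OR ((1 IMPLIES NOT 1) AND (NOT 1 AND 1))) -> 1
Full result column, 4 rows per line (P1,P2 fixed per line; P3,P4 runs 00..11 left to right):
  rows 0-3 [P1,P2=00]: 0101  = hex 5
  rows 4-7 [P1,P2=01]: 0101  = hex 5
  rows 8-11 [P1,P2=10]: 0101  = hex 5
  rows 12-15 [P1,P2=11]: 0101  = hex 5
Output column (row 0 .. row 15) = 0101010101010101
Output column grouped in 4s = 0101 0101 0101 0101 = 0x5555
Convert to decimal digit by digit (value = value*16 + digit):
  5 -> 5
  5*16 + 5 = 85
  85*16 + 5 = 1365
  1365*16 + 5 = 21845
Decimal = 21845

21845


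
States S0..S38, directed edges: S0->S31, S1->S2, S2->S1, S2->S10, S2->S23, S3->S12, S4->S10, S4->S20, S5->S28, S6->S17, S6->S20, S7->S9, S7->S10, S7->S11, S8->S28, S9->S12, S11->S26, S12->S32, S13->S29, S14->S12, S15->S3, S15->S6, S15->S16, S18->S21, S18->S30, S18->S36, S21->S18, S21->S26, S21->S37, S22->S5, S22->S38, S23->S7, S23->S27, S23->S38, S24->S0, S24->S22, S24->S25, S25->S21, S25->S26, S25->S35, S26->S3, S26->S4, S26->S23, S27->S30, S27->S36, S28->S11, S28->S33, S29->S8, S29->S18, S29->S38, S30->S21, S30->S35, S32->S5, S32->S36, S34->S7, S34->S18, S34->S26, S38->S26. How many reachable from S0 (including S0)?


BFS from S0:
  layer 0: {S0}
  layer 1: {S31}
Reachable set: {S0, S31}
Count = 2

2


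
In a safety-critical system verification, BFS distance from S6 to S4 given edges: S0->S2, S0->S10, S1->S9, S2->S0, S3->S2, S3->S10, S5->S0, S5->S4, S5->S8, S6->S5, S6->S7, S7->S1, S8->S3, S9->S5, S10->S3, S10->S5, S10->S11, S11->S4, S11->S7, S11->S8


BFS layer-by-layer from S6:
  dist 0: {S6}
  dist 1: {S5, S7}
  dist 2: {S0, S1, S4, S8}
  -> S4 reached at distance 2
Shortest path length = 2

2


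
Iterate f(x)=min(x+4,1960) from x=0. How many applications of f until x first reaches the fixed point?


Step 1: x=0, cap=1960, increment=4
Step 2: x grows by 4 each step until capped at 1960; fixed point is x=1960
Step 3: iterations = ceil(1960/4) = 490

490


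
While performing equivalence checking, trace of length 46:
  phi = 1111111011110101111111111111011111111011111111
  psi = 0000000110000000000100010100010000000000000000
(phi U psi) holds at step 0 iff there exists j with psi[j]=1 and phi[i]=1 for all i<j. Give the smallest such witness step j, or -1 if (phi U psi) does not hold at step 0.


(phi U psi) at 0: need smallest j with psi[j]=1 and phi[i]=1 for all i in [0,j).
Scan from step 0:
  step 0: phi=1, psi=0 -> continue
  step 1: phi=1, psi=0 -> continue
  step 2: phi=1, psi=0 -> continue
  step 3: phi=1, psi=0 -> continue
  step 7: psi=1 and phi held for [0,7) -> witness found
Witness step = 7

7


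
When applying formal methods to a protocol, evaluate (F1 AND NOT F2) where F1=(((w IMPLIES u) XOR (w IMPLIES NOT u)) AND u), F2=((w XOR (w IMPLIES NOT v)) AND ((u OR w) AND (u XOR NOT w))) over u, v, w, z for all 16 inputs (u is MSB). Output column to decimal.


F1 = (((w IMPLIES u) XOR (w IMPLIES NOT u)) AND u)
F2 = ((w XOR (w IMPLIES NOT v)) AND ((u OR w) AND (u XOR NOT w)))
Counterexample to F1=>F2 is where F1=1 and F2=0.
Evaluate each row (bits = u,v,w,z, MSB first):
  row 0 [0000]: F1=0 F2=0 -> F1&~F2 -> 0
  row 1 [0001]: F1=0 F2=0 -> F1&~F2 -> 0
  row 2 [0010]: F1=0 F2=0 -> F1&~F2 -> 0
  row 3 [0011]: F1=0 F2=0 -> F1&~F2 -> 0
  row 4 [0100]: F1=0 F2=0 -> F1&~F2 -> 0
  row 5 [0101]: F1=0 F2=0 -> F1&~F2 -> 0
  row 6 [0110]: F1=0 F2=0 -> F1&~F2 -> 0
  row 7 [0111]: F1=0 F2=0 -> F1&~F2 -> 0
  row 8 [1000]: F1=0 F2=0 -> F1&~F2 -> 0
  row 9 [1001]: F1=0 F2=0 -> F1&~F2 -> 0
  row 10 [1010]: F1=1 F2=0 -> F1&~F2 -> 1
  row 11 [1011]: F1=1 F2=0 -> F1&~F2 -> 1
  row 12 [1100]: F1=0 F2=0 -> F1&~F2 -> 0
  row 13 [1101]: F1=0 F2=0 -> F1&~F2 -> 0
  row 14 [1110]: F1=1 F2=1 -> F1&~F2 -> 0
  row 15 [1111]: F1=1 F2=1 -> F1&~F2 -> 0
Full result column, 4 rows per line (u,v fixed per line; w,z runs 00..11 left to right):
  rows 0-3 [u,v=00]: 0000  = hex 0
  rows 4-7 [u,v=01]: 0000  = hex 0
  rows 8-11 [u,v=10]: 0011  = hex 3
  rows 12-15 [u,v=11]: 0000  = hex 0
Counterexample vector (row 0 .. row 15) = 0000000000110000
Output column grouped in 4s = 0000 0000 0011 0000 = 0x0030
Convert to decimal digit by digit (value = value*16 + digit):
  0 -> 0
  0*16 + 0 = 0
  0*16 + 3 = 3
  3*16 + 0 = 48
Decimal = 48

48


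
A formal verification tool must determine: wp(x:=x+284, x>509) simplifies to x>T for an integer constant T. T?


Formula: wp(x:=E, P) = P[E/x] (substitute E for x in postcondition)
Step 1: Postcondition: x>509
Step 2: Substitute x+284 for x: x+284>509
Step 3: Solve for x: x > 509-284 = 225

225


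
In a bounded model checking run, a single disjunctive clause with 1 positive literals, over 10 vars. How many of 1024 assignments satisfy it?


Step 1: Total=2^10=1024
Step 2: Unsat when all 1 false: 2^9=512
Step 3: Sat=1024-512=512

512


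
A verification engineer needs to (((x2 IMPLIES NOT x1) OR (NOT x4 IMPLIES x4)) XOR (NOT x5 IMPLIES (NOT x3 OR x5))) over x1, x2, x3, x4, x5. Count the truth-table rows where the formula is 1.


Formula: (((x2 IMPLIES NOT x1) OR (NOT x4 IMPLIES x4)) XOR (NOT x5 IMPLIES (NOT x3 OR x5))) over 5 vars (32 rows)
Evaluate each row (x1, x2, x3, x4, x5 as bits, MSB first):
  row 0 [00000]: (((0 IMPLIES NOT 0) OR (NOT 0 IMPLIES 0)) XOR (NOT 0 IMPLIES (NOT 0 OR 0))) -> 0
  row 1 [00001]: (((0 IMPLIES NOT 0) OR (NOT 0 IMPLIES 0)) XOR (NOT 1 IMPLIES (NOT 0 OR 1))) -> 0
  row 2 [00010]: (((0 IMPLIES NOT 0) OR (NOT 1 IMPLIES 1)) XOR (NOT 0 IMPLIES (NOT 0 OR 0))) -> 0
  row 3 [00011]: (((0 IMPLIES NOT 0) OR (NOT 1 IMPLIES 1)) XOR (NOT 1 IMPLIES (NOT 0 OR 1))) -> 0
  row 4 [00100]: (((0 IMPLIES NOT 0) OR (NOT 0 IMPLIES 0)) XOR (NOT 0 IMPLIES (NOT 1 OR 0))) -> 1
  row 5 [00101]: (((0 IMPLIES NOT 0) OR (NOT 0 IMPLIES 0)) XOR (NOT 1 IMPLIES (NOT 1 OR 1))) -> 0
  row 6 [00110]: (((0 IMPLIES NOT 0) OR (NOT 1 IMPLIES 1)) XOR (NOT 0 IMPLIES (NOT 1 OR 0))) -> 1
  row 7 [00111]: (((0 IMPLIES NOT 0) OR (NOT 1 IMPLIES 1)) XOR (NOT 1 IMPLIES (NOT 1 OR 1))) -> 0
  row 8 [01000]: (((1 IMPLIES NOT 0) OR (NOT 0 IMPLIES 0)) XOR (NOT 0 IMPLIES (NOT 0 OR 0))) -> 0
  row 9 [01001]: (((1 IMPLIES NOT 0) OR (NOT 0 IMPLIES 0)) XOR (NOT 1 IMPLIES (NOT 0 OR 1))) -> 0
  row 10 [01010]: (((1 IMPLIES NOT 0) OR (NOT 1 IMPLIES 1)) XOR (NOT 0 IMPLIES (NOT 0 OR 0))) -> 0
  row 11 [01011]: (((1 IMPLIES NOT 0) OR (NOT 1 IMPLIES 1)) XOR (NOT 1 IMPLIES (NOT 0 OR 1))) -> 0
  row 12 [01100]: (((1 IMPLIES NOT 0) OR (NOT 0 IMPLIES 0)) XOR (NOT 0 IMPLIES (NOT 1 OR 0))) -> 1
  row 13 [01101]: (((1 IMPLIES NOT 0) OR (NOT 0 IMPLIES 0)) XOR (NOT 1 IMPLIES (NOT 1 OR 1))) -> 0
  row 14 [01110]: (((1 IMPLIES NOT 0) OR (NOT 1 IMPLIES 1)) XOR (NOT 0 IMPLIES (NOT 1 OR 0))) -> 1
  row 15 [01111]: (((1 IMPLIES NOT 0) OR (NOT 1 IMPLIES 1)) XOR (NOT 1 IMPLIES (NOT 1 OR 1))) -> 0
  row 16 [10000]: (((0 IMPLIES NOT 1) OR (NOT 0 IMPLIES 0)) XOR (NOT 0 IMPLIES (NOT 0 OR 0))) -> 0
  row 17 [10001]: (((0 IMPLIES NOT 1) OR (NOT 0 IMPLIES 0)) XOR (NOT 1 IMPLIES (NOT 0 OR 1))) -> 0
  row 18 [10010]: (((0 IMPLIES NOT 1) OR (NOT 1 IMPLIES 1)) XOR (NOT 0 IMPLIES (NOT 0 OR 0))) -> 0
  row 19 [10011]: (((0 IMPLIES NOT 1) OR (NOT 1 IMPLIES 1)) XOR (NOT 1 IMPLIES (NOT 0 OR 1))) -> 0
  row 20 [10100]: (((0 IMPLIES NOT 1) OR (NOT 0 IMPLIES 0)) XOR (NOT 0 IMPLIES (NOT 1 OR 0))) -> 1
  row 21 [10101]: (((0 IMPLIES NOT 1) OR (NOT 0 IMPLIES 0)) XOR (NOT 1 IMPLIES (NOT 1 OR 1))) -> 0
  row 22 [10110]: (((0 IMPLIES NOT 1) OR (NOT 1 IMPLIES 1)) XOR (NOT 0 IMPLIES (NOT 1 OR 0))) -> 1
  row 23 [10111]: (((0 IMPLIES NOT 1) OR (NOT 1 IMPLIES 1)) XOR (NOT 1 IMPLIES (NOT 1 OR 1))) -> 0
  row 24 [11000]: (((1 IMPLIES NOT 1) OR (NOT 0 IMPLIES 0)) XOR (NOT 0 IMPLIES (NOT 0 OR 0))) -> 1
  row 25 [11001]: (((1 IMPLIES NOT 1) OR (NOT 0 IMPLIES 0)) XOR (NOT 1 IMPLIES (NOT 0 OR 1))) -> 1
  row 26 [11010]: (((1 IMPLIES NOT 1) OR (NOT 1 IMPLIES 1)) XOR (NOT 0 IMPLIES (NOT 0 OR 0))) -> 0
  row 27 [11011]: (((1 IMPLIES NOT 1) OR (NOT 1 IMPLIES 1)) XOR (NOT 1 IMPLIES (NOT 0 OR 1))) -> 0
  row 28 [11100]: (((1 IMPLIES NOT 1) OR (NOT 0 IMPLIES 0)) XOR (NOT 0 IMPLIES (NOT 1 OR 0))) -> 0
  row 29 [11101]: (((1 IMPLIES NOT 1) OR (NOT 0 IMPLIES 0)) XOR (NOT 1 IMPLIES (NOT 1 OR 1))) -> 1
  row 30 [11110]: (((1 IMPLIES NOT 1) OR (NOT 1 IMPLIES 1)) XOR (NOT 0 IMPLIES (NOT 1 OR 0))) -> 1
  row 31 [11111]: (((1 IMPLIES NOT 1) OR (NOT 1 IMPLIES 1)) XOR (NOT 1 IMPLIES (NOT 1 OR 1))) -> 0
Full result column, 8 rows per line (x1,x2 fixed per line; x3,x4,x5 runs 000..111 left to right):
  rows 0-7 [x1,x2=00]: 00001010  (ones: 2)
  rows 8-15 [x1,x2=01]: 00001010  (ones: 2)
  rows 16-23 [x1,x2=10]: 00001010  (ones: 2)
  rows 24-31 [x1,x2=11]: 11000110  (ones: 4)
Count of 1-rows = 2+2+2+4 = 10

10


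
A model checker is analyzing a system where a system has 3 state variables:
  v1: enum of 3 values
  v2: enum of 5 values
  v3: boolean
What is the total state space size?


State space = product of domain sizes of all variables.
Domain sizes:
  v1 (enum of 3 values): 3
  v2 (enum of 5 values): 5
  v3 (boolean): 2
Product = 3 * 5 * 2 = 30

30


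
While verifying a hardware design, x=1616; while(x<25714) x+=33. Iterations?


Step 1: x goes from 1616 toward 25714 by 33; the body runs while x<25714, so iterations = ceil((bound-start)/step)
Step 2: Distance=24098
Step 3: ceil(24098/33)=731

731


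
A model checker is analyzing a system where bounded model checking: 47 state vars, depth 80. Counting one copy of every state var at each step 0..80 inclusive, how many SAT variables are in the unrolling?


BMC unrolls to depth k, creating one copy of each state var for steps 0..k.
Step count = 80 + 1 = 81 (steps 0 through 80)
Vars per step = 47
Total = 47 * 81 = 3807

3807


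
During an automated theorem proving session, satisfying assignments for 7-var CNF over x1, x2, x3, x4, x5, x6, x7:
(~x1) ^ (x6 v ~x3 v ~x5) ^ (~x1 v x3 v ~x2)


CNF with 3 clauses over 7 vars (128 assignments).
An assignment satisfies CNF iff every clause has >=1 true literal.
Check each row (bits = x1,x2,x3,x4,x5,x6,x7; clause T/F shown):
  row 0 [0000000]: clauses=TTT -> 1
  row 1 [0000001]: clauses=TTT -> 1
  row 2 [0000010]: clauses=TTT -> 1
  row 3 [0000011]: clauses=TTT -> 1
  row 4 [0000100]: clauses=TTT -> 1
  (every remaining row is evaluated the same way; all 128 results are listed next)
Full result column, 8 rows per line (x1,x2,x3,x4 fixed per line; x5,x6,x7 runs 000..111 left to right):
  rows 0-7 [x1,x2,x3,x4=0000]: 11111111  (ones: 8)
  rows 8-15 [x1,x2,x3,x4=0001]: 11111111  (ones: 8)
  rows 16-23 [x1,x2,x3,x4=0010]: 11110011  (ones: 6)
  rows 24-31 [x1,x2,x3,x4=0011]: 11110011  (ones: 6)
  rows 32-39 [x1,x2,x3,x4=0100]: 11111111  (ones: 8)
  rows 40-47 [x1,x2,x3,x4=0101]: 11111111  (ones: 8)
  rows 48-55 [x1,x2,x3,x4=0110]: 11110011  (ones: 6)
  rows 56-63 [x1,x2,x3,x4=0111]: 11110011  (ones: 6)
  rows 64-71 [x1,x2,x3,x4=1000]: 00000000  (ones: 0)
  rows 72-79 [x1,x2,x3,x4=1001]: 00000000  (ones: 0)
  rows 80-87 [x1,x2,x3,x4=1010]: 00000000  (ones: 0)
  rows 88-95 [x1,x2,x3,x4=1011]: 00000000  (ones: 0)
  rows 96-103 [x1,x2,x3,x4=1100]: 00000000  (ones: 0)
  rows 104-111 [x1,x2,x3,x4=1101]: 00000000  (ones: 0)
  rows 112-119 [x1,x2,x3,x4=1110]: 00000000  (ones: 0)
  rows 120-127 [x1,x2,x3,x4=1111]: 00000000  (ones: 0)
Satisfying assignments = 8+8+6+6+8+8+6+6+0+0+0+0+0+0+0+0 = 56

56


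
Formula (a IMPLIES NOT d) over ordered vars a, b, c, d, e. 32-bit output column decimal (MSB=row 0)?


Formula: (a IMPLIES NOT d) over a, b, c, d, e (32 rows)
Evaluate each row (bits = a,b,c,d,e, MSB first):
  row 0 [00000]: (0 IMPLIES NOT 0) -> 1
  row 1 [00001]: (0 IMPLIES NOT 0) -> 1
  row 2 [00010]: (0 IMPLIES NOT 1) -> 1
  row 3 [00011]: (0 IMPLIES NOT 1) -> 1
  row 4 [00100]: (0 IMPLIES NOT 0) -> 1
  row 5 [00101]: (0 IMPLIES NOT 0) -> 1
  row 6 [00110]: (0 IMPLIES NOT 1) -> 1
  row 7 [00111]: (0 IMPLIES NOT 1) -> 1
  row 8 [01000]: (0 IMPLIES NOT 0) -> 1
  row 9 [01001]: (0 IMPLIES NOT 0) -> 1
  row 10 [01010]: (0 IMPLIES NOT 1) -> 1
  row 11 [01011]: (0 IMPLIES NOT 1) -> 1
  row 12 [01100]: (0 IMPLIES NOT 0) -> 1
  row 13 [01101]: (0 IMPLIES NOT 0) -> 1
  row 14 [01110]: (0 IMPLIES NOT 1) -> 1
  row 15 [01111]: (0 IMPLIES NOT 1) -> 1
  row 16 [10000]: (1 IMPLIES NOT 0) -> 1
  row 17 [10001]: (1 IMPLIES NOT 0) -> 1
  row 18 [10010]: (1 IMPLIES NOT 1) -> 0
  row 19 [10011]: (1 IMPLIES NOT 1) -> 0
  row 20 [10100]: (1 IMPLIES NOT 0) -> 1
  row 21 [10101]: (1 IMPLIES NOT 0) -> 1
  row 22 [10110]: (1 IMPLIES NOT 1) -> 0
  row 23 [10111]: (1 IMPLIES NOT 1) -> 0
  row 24 [11000]: (1 IMPLIES NOT 0) -> 1
  row 25 [11001]: (1 IMPLIES NOT 0) -> 1
  row 26 [11010]: (1 IMPLIES NOT 1) -> 0
  row 27 [11011]: (1 IMPLIES NOT 1) -> 0
  row 28 [11100]: (1 IMPLIES NOT 0) -> 1
  row 29 [11101]: (1 IMPLIES NOT 0) -> 1
  row 30 [11110]: (1 IMPLIES NOT 1) -> 0
  row 31 [11111]: (1 IMPLIES NOT 1) -> 0
Full result column, 4 rows per line (a,b,c fixed per line; d,e runs 00..11 left to right):
  rows 0-3 [a,b,c=000]: 1111  = hex F
  rows 4-7 [a,b,c=001]: 1111  = hex F
  rows 8-11 [a,b,c=010]: 1111  = hex F
  rows 12-15 [a,b,c=011]: 1111  = hex F
  rows 16-19 [a,b,c=100]: 1100  = hex C
  rows 20-23 [a,b,c=101]: 1100  = hex C
  rows 24-27 [a,b,c=110]: 1100  = hex C
  rows 28-31 [a,b,c=111]: 1100  = hex C
Output column (row 0 .. row 31) = 11111111111111111100110011001100
Output column grouped in 4s = 1111 1111 1111 1111 1100 1100 1100 1100 = 0xFFFFCCCC
Convert to decimal digit by digit (value = value*16 + digit):
  F -> 15
  15*16 + 15 (F) = 255
  255*16 + 15 (F) = 4095
  4095*16 + 15 (F) = 65535
  65535*16 + 12 (C) = 1048572
  1048572*16 + 12 (C) = 16777164
  16777164*16 + 12 (C) = 268434636
  268434636*16 + 12 (C) = 4294954188
Decimal = 4294954188

4294954188


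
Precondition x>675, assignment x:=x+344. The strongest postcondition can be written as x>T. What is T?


Formula: sp(P, x:=E) = exists old_x. (x = E[old_x/x]) AND P[old_x/x] (old_x is the value of x before the assignment; eliminate old_x by solving x = E[old_x/x] for old_x)
Step 1: Precondition P: x>675, i.e. old_x > 675
Step 2: Assignment gives x = old_x + 344, so old_x = x - 344
Step 3: Substitute into P: x - 344 > 675
Step 4: Simplify: x > 675+344 = 1019

1019


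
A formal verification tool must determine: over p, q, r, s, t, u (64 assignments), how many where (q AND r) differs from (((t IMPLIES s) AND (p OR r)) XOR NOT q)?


F1 = (q AND r)
F2 = (((t IMPLIES s) AND (p OR r)) XOR NOT q)
Evaluate both on each of 64 rows (bits = p,q,r,s,t,u):
  row 0 [000000]: F1=0 F2=1 (differ) -> 1
  row 1 [000001]: F1=0 F2=1 (differ) -> 1
  row 2 [000010]: F1=0 F2=1 (differ) -> 1
  row 3 [000011]: F1=0 F2=1 (differ) -> 1
  row 4 [000100]: F1=0 F2=1 (differ) -> 1
  (every remaining row is evaluated the same way; all 64 results are listed next)
Full result column, 8 rows per line (p,q,r fixed per line; s,t,u runs 000..111 left to right):
  rows 0-7 [p,q,r=000]: 11111111  (ones: 8)
  rows 8-15 [p,q,r=001]: 00110000  (ones: 2)
  rows 16-23 [p,q,r=010]: 00000000  (ones: 0)
  rows 24-31 [p,q,r=011]: 00110000  (ones: 2)
  rows 32-39 [p,q,r=100]: 00110000  (ones: 2)
  rows 40-47 [p,q,r=101]: 00110000  (ones: 2)
  rows 48-55 [p,q,r=110]: 11001111  (ones: 6)
  rows 56-63 [p,q,r=111]: 00110000  (ones: 2)
Disagreements = 8+2+0+2+2+2+6+2 = 24

24


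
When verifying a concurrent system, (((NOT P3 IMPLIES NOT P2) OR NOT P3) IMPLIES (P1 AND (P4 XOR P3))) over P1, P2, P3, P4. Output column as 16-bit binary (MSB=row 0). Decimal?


Formula: (((NOT P3 IMPLIES NOT P2) OR NOT P3) IMPLIES (P1 AND (P4 XOR P3))) over P1, P2, P3, P4 (16 rows)
Evaluate each row (bits = P1,P2,P3,P4, MSB first):
  row 0 [0000]: (((NOT 0 IMPLIES NOT 0) OR NOT 0) IMPLIES (0 AND (0 XOR 0))) -> 0
  row 1 [0001]: (((NOT 0 IMPLIES NOT 0) OR NOT 0) IMPLIES (0 AND (1 XOR 0))) -> 0
  row 2 [0010]: (((NOT 1 IMPLIES NOT 0) OR NOT 1) IMPLIES (0 AND (0 XOR 1))) -> 0
  row 3 [0011]: (((NOT 1 IMPLIES NOT 0) OR NOT 1) IMPLIES (0 AND (1 XOR 1))) -> 0
  row 4 [0100]: (((NOT 0 IMPLIES NOT 1) OR NOT 0) IMPLIES (0 AND (0 XOR 0))) -> 0
  row 5 [0101]: (((NOT 0 IMPLIES NOT 1) OR NOT 0) IMPLIES (0 AND (1 XOR 0))) -> 0
  row 6 [0110]: (((NOT 1 IMPLIES NOT 1) OR NOT 1) IMPLIES (0 AND (0 XOR 1))) -> 0
  row 7 [0111]: (((NOT 1 IMPLIES NOT 1) OR NOT 1) IMPLIES (0 AND (1 XOR 1))) -> 0
  row 8 [1000]: (((NOT 0 IMPLIES NOT 0) OR NOT 0) IMPLIES (1 AND (0 XOR 0))) -> 0
  row 9 [1001]: (((NOT 0 IMPLIES NOT 0) OR NOT 0) IMPLIES (1 AND (1 XOR 0))) -> 1
  row 10 [1010]: (((NOT 1 IMPLIES NOT 0) OR NOT 1) IMPLIES (1 AND (0 XOR 1))) -> 1
  row 11 [1011]: (((NOT 1 IMPLIES NOT 0) OR NOT 1) IMPLIES (1 AND (1 XOR 1))) -> 0
  row 12 [1100]: (((NOT 0 IMPLIES NOT 1) OR NOT 0) IMPLIES (1 AND (0 XOR 0))) -> 0
  row 13 [1101]: (((NOT 0 IMPLIES NOT 1) OR NOT 0) IMPLIES (1 AND (1 XOR 0))) -> 1
  row 14 [1110]: (((NOT 1 IMPLIES NOT 1) OR NOT 1) IMPLIES (1 AND (0 XOR 1))) -> 1
  row 15 [1111]: (((NOT 1 IMPLIES NOT 1) OR NOT 1) IMPLIES (1 AND (1 XOR 1))) -> 0
Full result column, 4 rows per line (P1,P2 fixed per line; P3,P4 runs 00..11 left to right):
  rows 0-3 [P1,P2=00]: 0000  = hex 0
  rows 4-7 [P1,P2=01]: 0000  = hex 0
  rows 8-11 [P1,P2=10]: 0110  = hex 6
  rows 12-15 [P1,P2=11]: 0110  = hex 6
Output column (row 0 .. row 15) = 0000000001100110
Output column grouped in 4s = 0000 0000 0110 0110 = 0x0066
Convert to decimal digit by digit (value = value*16 + digit):
  0 -> 0
  0*16 + 0 = 0
  0*16 + 6 = 6
  6*16 + 6 = 102
Decimal = 102

102


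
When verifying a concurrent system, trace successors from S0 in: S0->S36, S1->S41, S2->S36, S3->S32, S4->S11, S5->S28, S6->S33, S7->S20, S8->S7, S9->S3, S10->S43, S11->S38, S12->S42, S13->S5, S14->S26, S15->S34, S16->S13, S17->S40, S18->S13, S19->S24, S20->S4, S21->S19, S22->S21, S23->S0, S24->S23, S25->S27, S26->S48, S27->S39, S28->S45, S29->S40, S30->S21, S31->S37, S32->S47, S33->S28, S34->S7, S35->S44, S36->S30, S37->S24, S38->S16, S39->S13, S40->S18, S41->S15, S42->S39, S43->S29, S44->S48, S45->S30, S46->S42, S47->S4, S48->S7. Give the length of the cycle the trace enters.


Trace from S0 until a state repeats:
  S0 -> S36 -> S30 -> S21 -> S19 -> S24 -> S23 -> S0
S0 first seen at step 0, revisited at step 7.
Cycle length = 7 - 0 = 7

7


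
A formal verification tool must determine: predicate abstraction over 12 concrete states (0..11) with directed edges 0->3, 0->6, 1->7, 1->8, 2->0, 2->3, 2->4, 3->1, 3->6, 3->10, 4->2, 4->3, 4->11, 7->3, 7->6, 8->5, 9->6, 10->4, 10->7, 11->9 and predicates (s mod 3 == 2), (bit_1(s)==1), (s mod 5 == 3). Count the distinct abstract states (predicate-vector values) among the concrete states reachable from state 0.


BFS from 0:
Concrete reachable: {0, 1, 2, 3, 4, 5, 6, 7, 8, 9, 10, 11}
Abstract via predicates (s mod 3 == 2), (bit_1(s)==1), (s mod 5 == 3):
  (0,0,0) <- {0, 1, 4, 9}
  (0,1,0) <- {6, 7, 10}
  (0,1,1) <- {3}
  (1,0,0) <- {5}
  (1,0,1) <- {8}
  (1,1,0) <- {2, 11}
Distinct abstract states = 6

6


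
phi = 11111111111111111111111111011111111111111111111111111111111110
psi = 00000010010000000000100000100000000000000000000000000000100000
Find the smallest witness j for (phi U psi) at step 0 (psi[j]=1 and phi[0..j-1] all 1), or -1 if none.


(phi U psi) at 0: need smallest j with psi[j]=1 and phi[i]=1 for all i in [0,j).
Scan from step 0:
  step 0: phi=1, psi=0 -> continue
  step 1: phi=1, psi=0 -> continue
  step 2: phi=1, psi=0 -> continue
  step 3: phi=1, psi=0 -> continue
  step 6: psi=1 and phi held for [0,6) -> witness found
Witness step = 6

6


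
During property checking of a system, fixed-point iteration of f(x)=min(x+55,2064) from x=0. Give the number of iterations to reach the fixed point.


Step 1: x=0, cap=2064, increment=55
Step 2: x grows by 55 each step until capped at 2064; fixed point is x=2064
Step 3: iterations = ceil(2064/55) = 38

38


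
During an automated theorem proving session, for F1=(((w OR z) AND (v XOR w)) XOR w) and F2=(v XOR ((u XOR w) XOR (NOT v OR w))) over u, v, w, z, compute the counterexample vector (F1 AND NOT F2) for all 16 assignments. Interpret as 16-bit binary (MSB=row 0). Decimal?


F1 = (((w OR z) AND (v XOR w)) XOR w)
F2 = (v XOR ((u XOR w) XOR (NOT v OR w)))
Counterexample to F1=>F2 is where F1=1 and F2=0.
Evaluate each row (bits = u,v,w,z, MSB first):
  row 0 [0000]: F1=0 F2=1 -> F1&~F2 -> 0
  row 1 [0001]: F1=0 F2=1 -> F1&~F2 -> 0
  row 2 [0010]: F1=0 F2=0 -> F1&~F2 -> 0
  row 3 [0011]: F1=0 F2=0 -> F1&~F2 -> 0
  row 4 [0100]: F1=0 F2=1 -> F1&~F2 -> 0
  row 5 [0101]: F1=1 F2=1 -> F1&~F2 -> 0
  row 6 [0110]: F1=1 F2=1 -> F1&~F2 -> 0
  row 7 [0111]: F1=1 F2=1 -> F1&~F2 -> 0
  row 8 [1000]: F1=0 F2=0 -> F1&~F2 -> 0
  row 9 [1001]: F1=0 F2=0 -> F1&~F2 -> 0
  row 10 [1010]: F1=0 F2=1 -> F1&~F2 -> 0
  row 11 [1011]: F1=0 F2=1 -> F1&~F2 -> 0
  row 12 [1100]: F1=0 F2=0 -> F1&~F2 -> 0
  row 13 [1101]: F1=1 F2=0 -> F1&~F2 -> 1
  row 14 [1110]: F1=1 F2=0 -> F1&~F2 -> 1
  row 15 [1111]: F1=1 F2=0 -> F1&~F2 -> 1
Full result column, 4 rows per line (u,v fixed per line; w,z runs 00..11 left to right):
  rows 0-3 [u,v=00]: 0000  = hex 0
  rows 4-7 [u,v=01]: 0000  = hex 0
  rows 8-11 [u,v=10]: 0000  = hex 0
  rows 12-15 [u,v=11]: 0111  = hex 7
Counterexample vector (row 0 .. row 15) = 0000000000000111
Output column grouped in 4s = 0000 0000 0000 0111 = 0x0007
Convert to decimal digit by digit (value = value*16 + digit):
  0 -> 0
  0*16 + 0 = 0
  0*16 + 0 = 0
  0*16 + 7 = 7
Decimal = 7

7


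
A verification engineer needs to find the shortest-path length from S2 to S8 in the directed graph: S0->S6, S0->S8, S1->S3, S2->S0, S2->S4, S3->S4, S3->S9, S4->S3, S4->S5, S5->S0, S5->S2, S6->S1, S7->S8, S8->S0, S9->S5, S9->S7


BFS layer-by-layer from S2:
  dist 0: {S2}
  dist 1: {S0, S4}
  dist 2: {S3, S5, S6, S8}
  -> S8 reached at distance 2
Shortest path length = 2

2


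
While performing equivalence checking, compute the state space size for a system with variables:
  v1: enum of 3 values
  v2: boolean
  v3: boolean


State space = product of domain sizes of all variables.
Domain sizes:
  v1 (enum of 3 values): 3
  v2 (boolean): 2
  v3 (boolean): 2
Product = 3 * 2 * 2 = 12

12


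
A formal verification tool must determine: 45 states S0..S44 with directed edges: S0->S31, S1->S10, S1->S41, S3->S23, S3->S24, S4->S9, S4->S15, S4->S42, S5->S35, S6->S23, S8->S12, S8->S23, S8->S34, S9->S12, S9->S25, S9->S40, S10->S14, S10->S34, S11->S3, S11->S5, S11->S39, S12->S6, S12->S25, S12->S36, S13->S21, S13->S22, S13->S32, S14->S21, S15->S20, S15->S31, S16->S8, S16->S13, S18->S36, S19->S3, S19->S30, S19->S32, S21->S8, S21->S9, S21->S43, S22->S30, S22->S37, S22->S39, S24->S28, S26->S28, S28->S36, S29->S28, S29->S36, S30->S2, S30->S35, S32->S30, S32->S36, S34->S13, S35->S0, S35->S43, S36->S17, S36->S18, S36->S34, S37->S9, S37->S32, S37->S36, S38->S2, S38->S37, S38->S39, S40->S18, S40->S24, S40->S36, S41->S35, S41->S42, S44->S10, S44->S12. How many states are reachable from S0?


BFS from S0:
  layer 0: {S0}
  layer 1: {S31}
Reachable set: {S0, S31}
Count = 2

2


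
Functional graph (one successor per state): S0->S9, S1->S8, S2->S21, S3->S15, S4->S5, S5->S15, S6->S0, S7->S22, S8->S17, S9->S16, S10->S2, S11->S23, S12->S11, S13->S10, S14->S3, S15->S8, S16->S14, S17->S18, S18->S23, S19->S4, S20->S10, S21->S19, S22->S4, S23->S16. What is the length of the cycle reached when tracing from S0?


Trace from S0 until a state repeats:
  S0 -> S9 -> S16 -> S14 -> S3 -> S15 -> S8 -> S17 -> S18 -> S23 -> S16
S16 first seen at step 2, revisited at step 10.
Cycle length = 10 - 2 = 8

8


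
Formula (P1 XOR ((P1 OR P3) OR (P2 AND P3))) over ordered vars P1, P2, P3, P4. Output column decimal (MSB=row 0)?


Formula: (P1 XOR ((P1 OR P3) OR (P2 AND P3))) over P1, P2, P3, P4 (16 rows)
Evaluate each row (bits = P1,P2,P3,P4, MSB first):
  row 0 [0000]: (0 XOR ((0 OR 0) OR (0 AND 0))) -> 0
  row 1 [0001]: (0 XOR ((0 OR 0) OR (0 AND 0))) -> 0
  row 2 [0010]: (0 XOR ((0 OR 1) OR (0 AND 1))) -> 1
  row 3 [0011]: (0 XOR ((0 OR 1) OR (0 AND 1))) -> 1
  row 4 [0100]: (0 XOR ((0 OR 0) OR (1 AND 0))) -> 0
  row 5 [0101]: (0 XOR ((0 OR 0) OR (1 AND 0))) -> 0
  row 6 [0110]: (0 XOR ((0 OR 1) OR (1 AND 1))) -> 1
  row 7 [0111]: (0 XOR ((0 OR 1) OR (1 AND 1))) -> 1
  row 8 [1000]: (1 XOR ((1 OR 0) OR (0 AND 0))) -> 0
  row 9 [1001]: (1 XOR ((1 OR 0) OR (0 AND 0))) -> 0
  row 10 [1010]: (1 XOR ((1 OR 1) OR (0 AND 1))) -> 0
  row 11 [1011]: (1 XOR ((1 OR 1) OR (0 AND 1))) -> 0
  row 12 [1100]: (1 XOR ((1 OR 0) OR (1 AND 0))) -> 0
  row 13 [1101]: (1 XOR ((1 OR 0) OR (1 AND 0))) -> 0
  row 14 [1110]: (1 XOR ((1 OR 1) OR (1 AND 1))) -> 0
  row 15 [1111]: (1 XOR ((1 OR 1) OR (1 AND 1))) -> 0
Full result column, 4 rows per line (P1,P2 fixed per line; P3,P4 runs 00..11 left to right):
  rows 0-3 [P1,P2=00]: 0011  = hex 3
  rows 4-7 [P1,P2=01]: 0011  = hex 3
  rows 8-11 [P1,P2=10]: 0000  = hex 0
  rows 12-15 [P1,P2=11]: 0000  = hex 0
Output column (row 0 .. row 15) = 0011001100000000
Output column grouped in 4s = 0011 0011 0000 0000 = 0x3300
Convert to decimal digit by digit (value = value*16 + digit):
  3 -> 3
  3*16 + 3 = 51
  51*16 + 0 = 816
  816*16 + 0 = 13056
Decimal = 13056

13056
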